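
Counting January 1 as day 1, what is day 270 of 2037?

Sep 27, 2037

Jan has 31 days (270 − 31 = 239 remain).
Feb has 28 days (239 − 28 = 211 remain).
Mar has 31 days (211 − 31 = 180 remain).
Apr has 30 days (180 − 30 = 150 remain).
May has 31 days (150 − 31 = 119 remain).
Jun has 30 days (119 − 30 = 89 remain).
Jul has 31 days (89 − 31 = 58 remain).
Aug has 31 days (58 − 31 = 27 remain).
27 into Sep → Sep 27.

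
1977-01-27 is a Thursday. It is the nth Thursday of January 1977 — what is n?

Day 27 falls in week ⌈27/7⌉ of the month.
Days 1–7 hold the 1st Thursday, 8–14 the 2nd, 15–21 the 3rd, 22–28 the 4th, 29–31 the 5th.
27 is in the range for the 4th.

4th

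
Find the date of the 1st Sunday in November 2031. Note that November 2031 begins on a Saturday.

2 November 2031

November 2031 begins on a Saturday, so the first Sunday is November 2 (1 day later).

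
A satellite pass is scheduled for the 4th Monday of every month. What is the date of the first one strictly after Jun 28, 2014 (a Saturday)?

Jul 28, 2014

Jun 2014 starts on a Sunday; its first Monday is the 2nd, so the 4th Monday is the 23rd — Jun 23, 2014.
That is not after Jun 28, 2014, so look at Jul 2014.
Jul 2014 starts on a Tuesday; its first Monday is the 7th, so the 4th Monday is the 28th — Jul 28, 2014.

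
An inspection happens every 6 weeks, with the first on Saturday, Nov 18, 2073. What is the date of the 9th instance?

The 9th occurrence is 8 intervals after the first: 8 × 42 = 336 days after Nov 18, 2073.
Nov has 30 days — 12 days to the end of Nov leaves 324.
Dec has 31 days (293 left).
Jan has 31 days (262 left).
Feb has 28 days (234 left).
Mar has 31 days (203 left).
Apr has 30 days (173 left).
May has 31 days (142 left).
Jun has 30 days (112 left).
Jul has 31 days (81 left).
Aug has 31 days (50 left).
Sep has 30 days (20 left).
20 days into Oct → Oct 20, 2074.

Oct 20, 2074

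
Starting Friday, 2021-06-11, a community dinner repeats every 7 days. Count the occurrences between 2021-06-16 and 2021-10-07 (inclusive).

Occurrences land 7·i days after 2021-06-11 for i = 0, 1, 2, …
2021-06-16 is 5 days after the start; 5 ÷ 7 = 0 remainder 5; since the remainder is 5, round up to i = 1. First occurrence in the window: #2 on 2021-06-18 (1×7 = 7 days in).
2021-10-07 is 118 days after the start; 118 ÷ 7 = 16 remainder 6. Last occurrence in the window: #17 on 2021-10-01.
Occurrences #2 through #17: 16 in total.

16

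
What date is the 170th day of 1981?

January has 31 days (170 − 31 = 139 remain).
February has 28 days (139 − 28 = 111 remain).
March has 31 days (111 − 31 = 80 remain).
April has 30 days (80 − 30 = 50 remain).
May has 31 days (50 − 31 = 19 remain).
19 into June → June 19.

1981-06-19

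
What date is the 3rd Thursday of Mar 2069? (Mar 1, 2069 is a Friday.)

Mar 21, 2069

Mar 2069 begins on a Friday, so the first Thursday is Mar 7 (6 days later).
The 3rd Thursday is 2 weeks later: 7 + 14 = 21.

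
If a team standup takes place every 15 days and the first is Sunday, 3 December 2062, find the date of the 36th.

11 May 2064

The 36th occurrence is 35 intervals after the first: 35 × 15 = 525 days after 3 December 2062.
December has 31 days — 28 days to the end of December leaves 497.
2063 has 365 days (132 left).
January has 31 days (101 left).
February has 29 days (72 left).
March has 31 days (41 left).
April has 30 days (11 left).
11 days into May → 11 May 2064.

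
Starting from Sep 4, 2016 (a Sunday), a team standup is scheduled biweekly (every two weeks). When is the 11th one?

Jan 22, 2017

The 11th occurrence is 10 intervals after the first: 10 × 14 = 140 days after Sep 4, 2016.
Sep has 30 days — 26 days to the end of Sep leaves 114.
Oct has 31 days (83 left).
Nov has 30 days (53 left).
Dec has 31 days (22 left).
22 days into Jan → Jan 22, 2017.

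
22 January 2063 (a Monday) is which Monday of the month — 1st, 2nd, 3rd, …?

4th

Day 22 falls in week ⌈22/7⌉ of the month.
Days 1–7 hold the 1st Monday, 8–14 the 2nd, 15–21 the 3rd, 22–28 the 4th, 29–31 the 5th.
22 is in the range for the 4th.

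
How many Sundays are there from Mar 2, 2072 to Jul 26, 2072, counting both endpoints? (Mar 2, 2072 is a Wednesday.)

21

Mar 2, 2072 is a Wednesday; the first Sunday on or after it is Mar 6, 2072 (4 days later).
From Mar 6, 2072 to Jul 26, 2072: 25 + 30 + 31 + 30 + 26 = 142 days (rest of Mar, Apr, May, Jun, Jul).
142 ÷ 7 = 20 full weeks with remainder 2, so 20 more Sundays after the first → 21.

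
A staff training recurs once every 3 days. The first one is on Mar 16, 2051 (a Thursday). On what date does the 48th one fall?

Aug 4, 2051

The 48th occurrence is 47 intervals after the first: 47 × 3 = 141 days after Mar 16, 2051.
Mar has 31 days — 15 days to the end of Mar leaves 126.
Apr has 30 days (96 left).
May has 31 days (65 left).
Jun has 30 days (35 left).
Jul has 31 days (4 left).
4 days into Aug → Aug 4, 2051.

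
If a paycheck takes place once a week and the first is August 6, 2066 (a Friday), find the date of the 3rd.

The 3rd occurrence is 2 intervals after the first: 2 × 7 = 14 days after August 6, 2066.
14 days later is August 20, 2066.

August 20, 2066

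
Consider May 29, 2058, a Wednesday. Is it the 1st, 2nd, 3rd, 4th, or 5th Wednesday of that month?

5th

Day 29 falls in week ⌈29/7⌉ of the month.
Days 1–7 hold the 1st Wednesday, 8–14 the 2nd, 15–21 the 3rd, 22–28 the 4th, 29–31 the 5th.
29 is in the range for the 5th.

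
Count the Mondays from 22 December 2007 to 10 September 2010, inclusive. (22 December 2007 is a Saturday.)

142

22 December 2007 is a Saturday; the first Monday on or after it is 24 December 2007 (2 days later).
From 24 December 2007 to 10 September 2010: 7 + 366 + 365 + 253 = 991 days (rest of 2007, 2008, 2009, to 10 September 2010 in 2010).
991 ÷ 7 = 141 full weeks with remainder 4, so 141 more Mondays after the first → 142.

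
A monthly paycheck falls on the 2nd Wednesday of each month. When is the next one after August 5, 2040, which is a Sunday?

August 2040 starts on a Wednesday; its first Wednesday is the 1st, so the 2nd Wednesday is the 8th — August 8, 2040.
August 8, 2040 is after August 5, 2040, so that is the next one.

August 8, 2040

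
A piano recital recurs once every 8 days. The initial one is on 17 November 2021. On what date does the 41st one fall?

The 41st occurrence is 40 intervals after the first: 40 × 8 = 320 days after 17 November 2021.
November has 30 days — 13 days to the end of November leaves 307.
December has 31 days (276 left).
January has 31 days (245 left).
February has 28 days (217 left).
March has 31 days (186 left).
April has 30 days (156 left).
May has 31 days (125 left).
June has 30 days (95 left).
July has 31 days (64 left).
August has 31 days (33 left).
September has 30 days (3 left).
3 days into October → 3 October 2022.

3 October 2022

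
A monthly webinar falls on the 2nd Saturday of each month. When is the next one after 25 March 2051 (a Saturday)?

March 2051 starts on a Wednesday; its first Saturday is the 4th, so the 2nd Saturday is the 11th — 11 March 2051.
That is not after 25 March 2051, so look at April 2051.
April 2051 starts on a Saturday; its first Saturday is the 1st, so the 2nd Saturday is the 8th — 8 April 2051.

8 April 2051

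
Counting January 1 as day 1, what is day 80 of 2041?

January has 31 days (80 − 31 = 49 remain).
February has 28 days (49 − 28 = 21 remain).
21 into March → March 21.

21 March 2041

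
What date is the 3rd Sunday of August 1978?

The first Sunday of August 1978 is August 6.
The 3rd Sunday is 2 weeks later: 6 + 14 = 20.

August 20, 1978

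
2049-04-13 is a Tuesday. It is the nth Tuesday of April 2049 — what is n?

2nd

Day 13 falls in week ⌈13/7⌉ of the month.
Days 1–7 hold the 1st Tuesday, 8–14 the 2nd, 15–21 the 3rd, 22–28 the 4th, 29–31 the 5th.
13 is in the range for the 2nd.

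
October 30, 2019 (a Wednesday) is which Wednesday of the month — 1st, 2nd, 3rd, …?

Day 30 falls in week ⌈30/7⌉ of the month.
Days 1–7 hold the 1st Wednesday, 8–14 the 2nd, 15–21 the 3rd, 22–28 the 4th, 29–31 the 5th.
30 is in the range for the 5th.

5th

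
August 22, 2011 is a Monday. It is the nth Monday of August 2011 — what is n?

4th

Day 22 falls in week ⌈22/7⌉ of the month.
Days 1–7 hold the 1st Monday, 8–14 the 2nd, 15–21 the 3rd, 22–28 the 4th, 29–31 the 5th.
22 is in the range for the 4th.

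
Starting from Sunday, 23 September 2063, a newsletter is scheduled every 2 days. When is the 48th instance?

26 December 2063

The 48th occurrence is 47 intervals after the first: 47 × 2 = 94 days after 23 September 2063.
September has 30 days — 7 days to the end of September leaves 87.
October has 31 days (56 left).
November has 30 days (26 left).
26 days into December → 26 December 2063.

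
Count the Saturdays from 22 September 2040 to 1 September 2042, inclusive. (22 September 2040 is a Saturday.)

102

22 September 2040 is a Saturday; the first Saturday on or after it is 22 September 2040.
From 22 September 2040 to 1 September 2042: 100 + 365 + 244 = 709 days (rest of 2040, 2041, to 1 September 2042 in 2042).
709 ÷ 7 = 101 full weeks with remainder 2, so 101 more Saturdays after the first → 102.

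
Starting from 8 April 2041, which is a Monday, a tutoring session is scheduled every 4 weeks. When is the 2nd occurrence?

6 May 2041

The 2nd occurrence is 1 interval after the first: 1 × 28 = 28 days after 8 April 2041.
April has 30 days — 22 days to the end of April leaves 6.
6 days into May → 6 May 2041.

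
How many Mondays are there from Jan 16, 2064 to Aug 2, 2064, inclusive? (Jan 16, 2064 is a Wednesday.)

Jan 16, 2064 is a Wednesday; the first Monday on or after it is Jan 21, 2064 (5 days later).
From Jan 21, 2064 to Aug 2, 2064: 10 + 29 + 31 + 30 + 31 + 30 + 31 + 2 = 194 days (rest of Jan, Feb, Mar, Apr, May, Jun, Jul, Aug).
194 ÷ 7 = 27 full weeks with remainder 5, so 27 more Mondays after the first → 28.

28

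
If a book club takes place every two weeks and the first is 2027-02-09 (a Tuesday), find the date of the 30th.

The 30th occurrence is 29 intervals after the first: 29 × 14 = 406 days after 2027-02-09.
February has 28 days — 19 days to the end of February leaves 387.
March has 31 days (356 left).
April has 30 days (326 left).
May has 31 days (295 left).
June has 30 days (265 left).
July has 31 days (234 left).
August has 31 days (203 left).
September has 30 days (173 left).
October has 31 days (142 left).
November has 30 days (112 left).
December has 31 days (81 left).
January has 31 days (50 left).
February has 29 days (21 left).
21 days into March → 2028-03-21.

2028-03-21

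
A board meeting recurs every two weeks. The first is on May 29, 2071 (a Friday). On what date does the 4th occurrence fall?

Jul 10, 2071

The 4th occurrence is 3 intervals after the first: 3 × 14 = 42 days after May 29, 2071.
May has 31 days — 2 days to the end of May leaves 40.
Jun has 30 days (10 left).
10 days into Jul → Jul 10, 2071.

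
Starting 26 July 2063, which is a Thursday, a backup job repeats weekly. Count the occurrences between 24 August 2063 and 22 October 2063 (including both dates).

8

Occurrences land 7·i days after 26 July 2063 for i = 0, 1, 2, …
24 August 2063 is 29 days after the start; 29 ÷ 7 = 4 remainder 1; since the remainder is 1, round up to i = 5. First occurrence in the window: #6 on 30 August 2063 (5×7 = 35 days in).
22 October 2063 is 88 days after the start; 88 ÷ 7 = 12 remainder 4. Last occurrence in the window: #13 on 18 October 2063.
Occurrences #6 through #13: 8 in total.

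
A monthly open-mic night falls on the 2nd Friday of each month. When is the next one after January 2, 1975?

January 1975 starts on a Wednesday; its first Friday is the 3rd, so the 2nd Friday is the 10th — January 10, 1975.
January 10, 1975 is after January 2, 1975, so that is the next one.

January 10, 1975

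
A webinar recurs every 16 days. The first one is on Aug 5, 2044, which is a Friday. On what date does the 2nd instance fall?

Aug 21, 2044

The 2nd occurrence is 1 interval after the first: 1 × 16 = 16 days after Aug 5, 2044.
16 days later is Aug 21, 2044.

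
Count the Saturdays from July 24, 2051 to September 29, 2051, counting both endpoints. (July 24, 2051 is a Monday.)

9

July 24, 2051 is a Monday; the first Saturday on or after it is July 29, 2051 (5 days later).
From July 29, 2051 to September 29, 2051: 2 + 31 + 29 = 62 days (rest of July, August, September).
62 ÷ 7 = 8 full weeks with remainder 6, so 8 more Saturdays after the first → 9.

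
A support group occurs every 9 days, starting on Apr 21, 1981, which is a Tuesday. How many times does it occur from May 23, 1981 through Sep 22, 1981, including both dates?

14

Occurrences land 9·i days after Apr 21, 1981 for i = 0, 1, 2, …
May 23, 1981 is 32 days after the start; 32 ÷ 9 = 3 remainder 5; since the remainder is 5, round up to i = 4. First occurrence in the window: #5 on May 27, 1981 (4×9 = 36 days in).
Sep 22, 1981 is 154 days after the start; 154 ÷ 9 = 17 remainder 1. Last occurrence in the window: #18 on Sep 21, 1981.
Occurrences #5 through #18: 14 in total.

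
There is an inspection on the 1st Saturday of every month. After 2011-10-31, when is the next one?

October 2011 starts on a Saturday, so its 1st Saturday is 2011-10-01.
That is not after 2011-10-31, so look at November 2011.
November 2011 starts on a Tuesday, so its 1st Saturday is 2011-11-05 (4 days in).

2011-11-05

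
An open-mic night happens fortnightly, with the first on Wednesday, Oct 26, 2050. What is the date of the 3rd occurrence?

The 3rd occurrence is 2 intervals after the first: 2 × 14 = 28 days after Oct 26, 2050.
Oct has 31 days — 5 days to the end of Oct leaves 23.
23 days into Nov → Nov 23, 2050.

Nov 23, 2050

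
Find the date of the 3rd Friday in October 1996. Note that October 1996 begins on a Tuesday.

October 1996 begins on a Tuesday, so the first Friday is October 4 (3 days later).
The 3rd Friday is 2 weeks later: 4 + 14 = 18.

October 18, 1996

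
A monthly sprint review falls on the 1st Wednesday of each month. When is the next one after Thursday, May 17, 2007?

May 2007 starts on a Tuesday, so its 1st Wednesday is May 2, 2007 (1 day in).
That is not after May 17, 2007, so look at June 2007.
June 2007 starts on a Friday, so its 1st Wednesday is June 6, 2007 (5 days in).

June 6, 2007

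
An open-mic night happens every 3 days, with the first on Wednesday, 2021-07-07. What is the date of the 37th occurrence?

The 37th occurrence is 36 intervals after the first: 36 × 3 = 108 days after 2021-07-07.
July has 31 days — 24 days to the end of July leaves 84.
August has 31 days (53 left).
September has 30 days (23 left).
23 days into October → 2021-10-23.

2021-10-23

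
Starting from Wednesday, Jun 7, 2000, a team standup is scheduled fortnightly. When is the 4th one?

The 4th occurrence is 3 intervals after the first: 3 × 14 = 42 days after Jun 7, 2000.
Jun has 30 days — 23 days to the end of Jun leaves 19.
19 days into Jul → Jul 19, 2000.

Jul 19, 2000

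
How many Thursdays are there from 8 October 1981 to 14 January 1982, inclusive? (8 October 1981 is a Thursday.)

15

8 October 1981 is a Thursday; the first Thursday on or after it is 8 October 1981.
From 8 October 1981 to 14 January 1982: 23 + 30 + 31 + 14 = 98 days (rest of October, November, December, January).
98 ÷ 7 = 14 full weeks with remainder 0, so 14 more Thursdays after the first → 15.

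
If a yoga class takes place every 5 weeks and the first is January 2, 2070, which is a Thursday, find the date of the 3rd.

March 13, 2070

The 3rd occurrence is 2 intervals after the first: 2 × 35 = 70 days after January 2, 2070.
January has 31 days — 29 days to the end of January leaves 41.
February has 28 days (13 left).
13 days into March → March 13, 2070.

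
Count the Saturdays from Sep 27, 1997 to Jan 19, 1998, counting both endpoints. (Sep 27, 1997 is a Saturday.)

Sep 27, 1997 is a Saturday; the first Saturday on or after it is Sep 27, 1997.
From Sep 27, 1997 to Jan 19, 1998: 3 + 31 + 30 + 31 + 19 = 114 days (rest of Sep, Oct, Nov, Dec, Jan).
114 ÷ 7 = 16 full weeks with remainder 2, so 16 more Saturdays after the first → 17.

17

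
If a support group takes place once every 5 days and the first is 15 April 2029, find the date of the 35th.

2 October 2029

The 35th occurrence is 34 intervals after the first: 34 × 5 = 170 days after 15 April 2029.
April has 30 days — 15 days to the end of April leaves 155.
May has 31 days (124 left).
June has 30 days (94 left).
July has 31 days (63 left).
August has 31 days (32 left).
September has 30 days (2 left).
2 days into October → 2 October 2029.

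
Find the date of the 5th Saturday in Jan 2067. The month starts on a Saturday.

Jan 29, 2067

Jan 2067 begins on a Saturday, so the first Saturday is Jan 1.
The 5th Saturday is 4 weeks later: 1 + 28 = 29.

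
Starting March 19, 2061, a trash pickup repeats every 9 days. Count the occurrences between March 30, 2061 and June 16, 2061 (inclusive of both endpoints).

Occurrences land 9·i days after March 19, 2061 for i = 0, 1, 2, …
March 30, 2061 is 11 days after the start; 11 ÷ 9 = 1 remainder 2; since the remainder is 2, round up to i = 2. First occurrence in the window: #3 on April 6, 2061 (2×9 = 18 days in).
June 16, 2061 is 89 days after the start; 89 ÷ 9 = 9 remainder 8. Last occurrence in the window: #10 on June 8, 2061.
Occurrences #3 through #10: 8 in total.

8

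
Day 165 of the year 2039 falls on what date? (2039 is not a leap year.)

14 June 2039

January has 31 days (165 − 31 = 134 remain).
February has 28 days (134 − 28 = 106 remain).
March has 31 days (106 − 31 = 75 remain).
April has 30 days (75 − 30 = 45 remain).
May has 31 days (45 − 31 = 14 remain).
14 into June → June 14.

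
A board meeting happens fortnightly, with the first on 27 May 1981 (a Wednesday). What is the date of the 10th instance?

The 10th occurrence is 9 intervals after the first: 9 × 14 = 126 days after 27 May 1981.
May has 31 days — 4 days to the end of May leaves 122.
June has 30 days (92 left).
July has 31 days (61 left).
August has 31 days (30 left).
30 days into September → 30 September 1981.

30 September 1981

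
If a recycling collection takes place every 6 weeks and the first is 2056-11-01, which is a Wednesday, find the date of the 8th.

The 8th occurrence is 7 intervals after the first: 7 × 42 = 294 days after 2056-11-01.
November has 30 days — 29 days to the end of November leaves 265.
December has 31 days (234 left).
January has 31 days (203 left).
February has 28 days (175 left).
March has 31 days (144 left).
April has 30 days (114 left).
May has 31 days (83 left).
June has 30 days (53 left).
July has 31 days (22 left).
22 days into August → 2057-08-22.

2057-08-22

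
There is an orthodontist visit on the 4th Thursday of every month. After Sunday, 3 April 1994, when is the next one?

April 1994 starts on a Friday; its first Thursday is the 7th, so the 4th Thursday is the 28th — 28 April 1994.
28 April 1994 is after 3 April 1994, so that is the next one.

28 April 1994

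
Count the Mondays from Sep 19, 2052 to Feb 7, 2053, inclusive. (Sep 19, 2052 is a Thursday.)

20

Sep 19, 2052 is a Thursday; the first Monday on or after it is Sep 23, 2052 (4 days later).
From Sep 23, 2052 to Feb 7, 2053: 7 + 31 + 30 + 31 + 31 + 7 = 137 days (rest of Sep, Oct, Nov, Dec, Jan, Feb).
137 ÷ 7 = 19 full weeks with remainder 4, so 19 more Mondays after the first → 20.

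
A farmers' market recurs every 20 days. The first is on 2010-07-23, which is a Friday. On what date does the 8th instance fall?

2010-12-10

The 8th occurrence is 7 intervals after the first: 7 × 20 = 140 days after 2010-07-23.
July has 31 days — 8 days to the end of July leaves 132.
August has 31 days (101 left).
September has 30 days (71 left).
October has 31 days (40 left).
November has 30 days (10 left).
10 days into December → 2010-12-10.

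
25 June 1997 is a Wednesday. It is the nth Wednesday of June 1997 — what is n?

4th

Day 25 falls in week ⌈25/7⌉ of the month.
Days 1–7 hold the 1st Wednesday, 8–14 the 2nd, 15–21 the 3rd, 22–28 the 4th, 29–31 the 5th.
25 is in the range for the 4th.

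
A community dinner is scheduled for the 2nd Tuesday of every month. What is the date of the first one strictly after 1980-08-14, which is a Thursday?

1980-09-09

August 1980 starts on a Friday; its first Tuesday is the 5th, so the 2nd Tuesday is the 12th — 1980-08-12.
That is not after 1980-08-14, so look at September 1980.
September 1980 starts on a Monday; its first Tuesday is the 2nd, so the 2nd Tuesday is the 9th — 1980-09-09.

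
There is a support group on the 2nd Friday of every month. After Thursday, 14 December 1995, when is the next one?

12 January 1996

December 1995 starts on a Friday; its first Friday is the 1st, so the 2nd Friday is the 8th — 8 December 1995.
That is not after 14 December 1995, so look at January 1996.
January 1996 starts on a Monday; its first Friday is the 5th, so the 2nd Friday is the 12th — 12 January 1996.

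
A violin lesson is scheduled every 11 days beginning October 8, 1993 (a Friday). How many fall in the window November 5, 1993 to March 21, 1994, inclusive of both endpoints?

12

Occurrences land 11·i days after October 8, 1993 for i = 0, 1, 2, …
November 5, 1993 is 28 days after the start; 28 ÷ 11 = 2 remainder 6; since the remainder is 6, round up to i = 3. First occurrence in the window: #4 on November 10, 1993 (3×11 = 33 days in).
March 21, 1994 is 164 days after the start; 164 ÷ 11 = 14 remainder 10. Last occurrence in the window: #15 on March 11, 1994.
Occurrences #4 through #15: 12 in total.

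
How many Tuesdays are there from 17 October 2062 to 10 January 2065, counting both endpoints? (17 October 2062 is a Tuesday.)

117

17 October 2062 is a Tuesday; the first Tuesday on or after it is 17 October 2062.
From 17 October 2062 to 10 January 2065: 75 + 365 + 366 + 10 = 816 days (rest of 2062, 2063, 2064, to 10 January 2065 in 2065).
816 ÷ 7 = 116 full weeks with remainder 4, so 116 more Tuesdays after the first → 117.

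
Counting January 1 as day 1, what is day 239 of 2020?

January has 31 days (239 − 31 = 208 remain).
February has 29 days (208 − 29 = 179 remain).
March has 31 days (179 − 31 = 148 remain).
April has 30 days (148 − 30 = 118 remain).
May has 31 days (118 − 31 = 87 remain).
June has 30 days (87 − 30 = 57 remain).
July has 31 days (57 − 31 = 26 remain).
26 into August → August 26.

26 August 2020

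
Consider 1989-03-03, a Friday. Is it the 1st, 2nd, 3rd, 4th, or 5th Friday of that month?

1st

Day 3 falls in week ⌈3/7⌉ of the month.
Days 1–7 hold the 1st Friday, 8–14 the 2nd, 15–21 the 3rd, 22–28 the 4th, 29–31 the 5th.
3 is in the range for the 1st.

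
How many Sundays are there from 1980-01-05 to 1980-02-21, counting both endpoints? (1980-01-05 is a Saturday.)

7

1980-01-05 is a Saturday; the first Sunday on or after it is 1980-01-06 (1 day later).
From 1980-01-06 to 1980-02-21: 25 + 21 = 46 days (rest of January, February).
46 ÷ 7 = 6 full weeks with remainder 4, so 6 more Sundays after the first → 7.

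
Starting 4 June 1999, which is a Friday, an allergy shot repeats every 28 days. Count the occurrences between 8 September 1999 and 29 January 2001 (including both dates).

18

Occurrences land 28·i days after 4 June 1999 for i = 0, 1, 2, …
8 September 1999 is 96 days after the start; 96 ÷ 28 = 3 remainder 12; since the remainder is 12, round up to i = 4. First occurrence in the window: #5 on 24 September 1999 (4×28 = 112 days in).
29 January 2001 is 605 days after the start; 605 ÷ 28 = 21 remainder 17. Last occurrence in the window: #22 on 12 January 2001.
Occurrences #5 through #22: 18 in total.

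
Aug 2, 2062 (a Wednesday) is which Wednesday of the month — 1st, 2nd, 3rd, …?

1st

Day 2 falls in week ⌈2/7⌉ of the month.
Days 1–7 hold the 1st Wednesday, 8–14 the 2nd, 15–21 the 3rd, 22–28 the 4th, 29–31 the 5th.
2 is in the range for the 1st.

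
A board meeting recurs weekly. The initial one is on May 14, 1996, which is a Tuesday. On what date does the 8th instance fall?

The 8th occurrence is 7 intervals after the first: 7 × 7 = 49 days after May 14, 1996.
May has 31 days — 17 days to the end of May leaves 32.
June has 30 days (2 left).
2 days into July → July 2, 1996.

July 2, 1996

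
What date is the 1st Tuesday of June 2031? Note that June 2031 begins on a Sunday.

June 2031 begins on a Sunday, so the first Tuesday is June 3 (2 days later).

3 June 2031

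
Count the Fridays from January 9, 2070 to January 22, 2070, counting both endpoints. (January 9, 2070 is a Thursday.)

2

January 9, 2070 is a Thursday; the first Friday on or after it is January 10, 2070 (1 day later).
From January 10, 2070 to January 22, 2070 is 22 − 10 = 12 days.
12 ÷ 7 = 1 full weeks with remainder 5, so 1 more Fridays after the first → 2.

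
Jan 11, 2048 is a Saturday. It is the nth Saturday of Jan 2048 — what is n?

Day 11 falls in week ⌈11/7⌉ of the month.
Days 1–7 hold the 1st Saturday, 8–14 the 2nd, 15–21 the 3rd, 22–28 the 4th, 29–31 the 5th.
11 is in the range for the 2nd.

2nd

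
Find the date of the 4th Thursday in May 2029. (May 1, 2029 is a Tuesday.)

2029-05-24

May 2029 begins on a Tuesday, so the first Thursday is May 3 (2 days later).
The 4th Thursday is 3 weeks later: 3 + 21 = 24.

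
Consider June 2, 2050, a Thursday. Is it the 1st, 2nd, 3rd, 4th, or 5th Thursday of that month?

Day 2 falls in week ⌈2/7⌉ of the month.
Days 1–7 hold the 1st Thursday, 8–14 the 2nd, 15–21 the 3rd, 22–28 the 4th, 29–31 the 5th.
2 is in the range for the 1st.

1st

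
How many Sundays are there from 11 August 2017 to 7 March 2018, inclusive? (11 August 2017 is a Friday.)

11 August 2017 is a Friday; the first Sunday on or after it is 13 August 2017 (2 days later).
From 13 August 2017 to 7 March 2018: 18 + 30 + 31 + 30 + 31 + 31 + 28 + 7 = 206 days (rest of August, September, October, November, December, January, February, March).
206 ÷ 7 = 29 full weeks with remainder 3, so 29 more Sundays after the first → 30.

30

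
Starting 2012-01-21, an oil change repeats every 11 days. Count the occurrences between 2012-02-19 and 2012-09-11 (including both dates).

19

Occurrences land 11·i days after 2012-01-21 for i = 0, 1, 2, …
2012-02-19 is 29 days after the start; 29 ÷ 11 = 2 remainder 7; since the remainder is 7, round up to i = 3. First occurrence in the window: #4 on 2012-02-23 (3×11 = 33 days in).
2012-09-11 is 234 days after the start; 234 ÷ 11 = 21 remainder 3. Last occurrence in the window: #22 on 2012-09-08.
Occurrences #4 through #22: 19 in total.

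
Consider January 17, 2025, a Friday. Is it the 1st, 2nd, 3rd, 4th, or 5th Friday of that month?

Day 17 falls in week ⌈17/7⌉ of the month.
Days 1–7 hold the 1st Friday, 8–14 the 2nd, 15–21 the 3rd, 22–28 the 4th, 29–31 the 5th.
17 is in the range for the 3rd.

3rd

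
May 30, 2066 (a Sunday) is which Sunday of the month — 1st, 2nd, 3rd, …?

5th

Day 30 falls in week ⌈30/7⌉ of the month.
Days 1–7 hold the 1st Sunday, 8–14 the 2nd, 15–21 the 3rd, 22–28 the 4th, 29–31 the 5th.
30 is in the range for the 5th.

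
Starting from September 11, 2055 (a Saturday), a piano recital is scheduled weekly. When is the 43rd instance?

July 1, 2056

The 43rd occurrence is 42 intervals after the first: 42 × 7 = 294 days after September 11, 2055.
September has 30 days — 19 days to the end of September leaves 275.
October has 31 days (244 left).
November has 30 days (214 left).
December has 31 days (183 left).
January has 31 days (152 left).
February has 29 days (123 left).
March has 31 days (92 left).
April has 30 days (62 left).
May has 31 days (31 left).
June has 30 days (1 left).
1 day into July → July 1, 2056.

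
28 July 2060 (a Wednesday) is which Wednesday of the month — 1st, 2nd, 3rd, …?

4th

Day 28 falls in week ⌈28/7⌉ of the month.
Days 1–7 hold the 1st Wednesday, 8–14 the 2nd, 15–21 the 3rd, 22–28 the 4th, 29–31 the 5th.
28 is in the range for the 4th.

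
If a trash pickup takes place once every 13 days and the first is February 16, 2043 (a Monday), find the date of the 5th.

The 5th occurrence is 4 intervals after the first: 4 × 13 = 52 days after February 16, 2043.
February has 28 days — 12 days to the end of February leaves 40.
March has 31 days (9 left).
9 days into April → April 9, 2043.

April 9, 2043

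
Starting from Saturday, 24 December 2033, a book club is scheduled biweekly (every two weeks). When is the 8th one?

The 8th occurrence is 7 intervals after the first: 7 × 14 = 98 days after 24 December 2033.
December has 31 days — 7 days to the end of December leaves 91.
January has 31 days (60 left).
February has 28 days (32 left).
March has 31 days (1 left).
1 day into April → 1 April 2034.

1 April 2034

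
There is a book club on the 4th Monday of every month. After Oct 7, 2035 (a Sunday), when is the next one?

Oct 2035 starts on a Monday; its first Monday is the 1st, so the 4th Monday is the 22nd — Oct 22, 2035.
Oct 22, 2035 is after Oct 7, 2035, so that is the next one.

Oct 22, 2035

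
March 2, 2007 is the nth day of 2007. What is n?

Days in months before March: 31 + 28 = 59.
Plus 2 days into March → day 61.

61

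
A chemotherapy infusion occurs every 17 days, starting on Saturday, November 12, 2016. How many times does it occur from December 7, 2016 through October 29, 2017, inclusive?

19

Occurrences land 17·i days after November 12, 2016 for i = 0, 1, 2, …
December 7, 2016 is 25 days after the start; 25 ÷ 17 = 1 remainder 8; since the remainder is 8, round up to i = 2. First occurrence in the window: #3 on December 16, 2016 (2×17 = 34 days in).
October 29, 2017 is 351 days after the start; 351 ÷ 17 = 20 remainder 11. Last occurrence in the window: #21 on October 18, 2017.
Occurrences #3 through #21: 19 in total.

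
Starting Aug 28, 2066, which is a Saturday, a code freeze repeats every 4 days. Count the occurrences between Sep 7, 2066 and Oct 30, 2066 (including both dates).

13

Occurrences land 4·i days after Aug 28, 2066 for i = 0, 1, 2, …
Sep 7, 2066 is 10 days after the start; 10 ÷ 4 = 2 remainder 2; since the remainder is 2, round up to i = 3. First occurrence in the window: #4 on Sep 9, 2066 (3×4 = 12 days in).
Oct 30, 2066 is 63 days after the start; 63 ÷ 4 = 15 remainder 3. Last occurrence in the window: #16 on Oct 27, 2066.
Occurrences #4 through #16: 13 in total.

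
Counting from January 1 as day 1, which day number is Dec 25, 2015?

359

Days in months before Dec: 31 + 28 + 31 + 30 + 31 + 30 + 31 + 31 + 30 + 31 + 30 = 334.
Plus 25 days into Dec → day 359.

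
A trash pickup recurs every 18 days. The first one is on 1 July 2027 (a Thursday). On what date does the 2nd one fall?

19 July 2027

The 2nd occurrence is 1 interval after the first: 1 × 18 = 18 days after 1 July 2027.
18 days later is 19 July 2027.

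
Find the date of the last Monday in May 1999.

31 May 1999

The first Monday of May 1999 is May 3.
May 1999 has 31 days. Adding weeks: 3, 10, 17, 24, 31 — the last one ≤ 31 is the 31st.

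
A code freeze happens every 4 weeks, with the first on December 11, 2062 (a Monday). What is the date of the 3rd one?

February 5, 2063

The 3rd occurrence is 2 intervals after the first: 2 × 28 = 56 days after December 11, 2062.
December has 31 days — 20 days to the end of December leaves 36.
January has 31 days (5 left).
5 days into February → February 5, 2063.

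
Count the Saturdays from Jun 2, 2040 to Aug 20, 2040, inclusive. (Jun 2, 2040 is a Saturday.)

Jun 2, 2040 is a Saturday; the first Saturday on or after it is Jun 2, 2040.
From Jun 2, 2040 to Aug 20, 2040: 28 + 31 + 20 = 79 days (rest of Jun, Jul, Aug).
79 ÷ 7 = 11 full weeks with remainder 2, so 11 more Saturdays after the first → 12.

12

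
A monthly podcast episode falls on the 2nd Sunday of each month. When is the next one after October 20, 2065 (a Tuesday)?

November 8, 2065

October 2065 starts on a Thursday; its first Sunday is the 4th, so the 2nd Sunday is the 11th — October 11, 2065.
That is not after October 20, 2065, so look at November 2065.
November 2065 starts on a Sunday; its first Sunday is the 1st, so the 2nd Sunday is the 8th — November 8, 2065.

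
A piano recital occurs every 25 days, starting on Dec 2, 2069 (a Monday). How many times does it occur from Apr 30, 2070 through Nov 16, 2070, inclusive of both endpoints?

Occurrences land 25·i days after Dec 2, 2069 for i = 0, 1, 2, …
Apr 30, 2070 is 149 days after the start; 149 ÷ 25 = 5 remainder 24; since the remainder is 24, round up to i = 6. First occurrence in the window: #7 on May 1, 2070 (6×25 = 150 days in).
Nov 16, 2070 is 349 days after the start; 349 ÷ 25 = 13 remainder 24. Last occurrence in the window: #14 on Oct 23, 2070.
Occurrences #7 through #14: 8 in total.

8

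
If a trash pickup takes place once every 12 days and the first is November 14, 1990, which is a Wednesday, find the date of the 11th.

March 14, 1991

The 11th occurrence is 10 intervals after the first: 10 × 12 = 120 days after November 14, 1990.
November has 30 days — 16 days to the end of November leaves 104.
December has 31 days (73 left).
January has 31 days (42 left).
February has 28 days (14 left).
14 days into March → March 14, 1991.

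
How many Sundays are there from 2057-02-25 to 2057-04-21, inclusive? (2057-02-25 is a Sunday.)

2057-02-25 is a Sunday; the first Sunday on or after it is 2057-02-25.
From 2057-02-25 to 2057-04-21: 3 + 31 + 21 = 55 days (rest of February, March, April).
55 ÷ 7 = 7 full weeks with remainder 6, so 7 more Sundays after the first → 8.

8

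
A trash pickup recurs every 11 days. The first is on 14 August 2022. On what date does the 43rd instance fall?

The 43rd occurrence is 42 intervals after the first: 42 × 11 = 462 days after 14 August 2022.
August has 31 days — 17 days to the end of August leaves 445.
From end of August to end of 2022 is 122 days (323 left).
January has 31 days (292 left).
February has 28 days (264 left).
March has 31 days (233 left).
April has 30 days (203 left).
May has 31 days (172 left).
June has 30 days (142 left).
July has 31 days (111 left).
August has 31 days (80 left).
September has 30 days (50 left).
October has 31 days (19 left).
19 days into November → 19 November 2023.

19 November 2023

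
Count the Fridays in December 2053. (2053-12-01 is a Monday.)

2053-12-01 is a Monday; the first Friday on or after it is 2053-12-05 (4 days later).
From 2053-12-05 to 2053-12-31 is 31 − 5 = 26 days.
26 ÷ 7 = 3 full weeks with remainder 5, so 3 more Fridays after the first → 4.

4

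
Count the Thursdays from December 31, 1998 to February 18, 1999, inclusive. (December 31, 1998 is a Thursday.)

December 31, 1998 is a Thursday; the first Thursday on or after it is December 31, 1998.
From December 31, 1998 to February 18, 1999: 0 + 31 + 18 = 49 days (rest of December, January, February).
49 ÷ 7 = 7 full weeks with remainder 0, so 7 more Thursdays after the first → 8.

8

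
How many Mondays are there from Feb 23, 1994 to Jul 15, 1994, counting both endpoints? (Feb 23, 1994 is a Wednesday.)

20

Feb 23, 1994 is a Wednesday; the first Monday on or after it is Feb 28, 1994 (5 days later).
From Feb 28, 1994 to Jul 15, 1994: 0 + 31 + 30 + 31 + 30 + 15 = 137 days (rest of Feb, Mar, Apr, May, Jun, Jul).
137 ÷ 7 = 19 full weeks with remainder 4, so 19 more Mondays after the first → 20.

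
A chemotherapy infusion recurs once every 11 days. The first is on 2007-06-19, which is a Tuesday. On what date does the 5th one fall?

2007-08-02

The 5th occurrence is 4 intervals after the first: 4 × 11 = 44 days after 2007-06-19.
June has 30 days — 11 days to the end of June leaves 33.
July has 31 days (2 left).
2 days into August → 2007-08-02.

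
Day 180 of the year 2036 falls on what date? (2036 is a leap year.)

June 28, 2036

January has 31 days (180 − 31 = 149 remain).
February has 29 days (149 − 29 = 120 remain).
March has 31 days (120 − 31 = 89 remain).
April has 30 days (89 − 30 = 59 remain).
May has 31 days (59 − 31 = 28 remain).
28 into June → June 28.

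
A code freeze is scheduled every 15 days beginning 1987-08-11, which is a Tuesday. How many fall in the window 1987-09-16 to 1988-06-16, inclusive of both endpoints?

18

Occurrences land 15·i days after 1987-08-11 for i = 0, 1, 2, …
1987-09-16 is 36 days after the start; 36 ÷ 15 = 2 remainder 6; since the remainder is 6, round up to i = 3. First occurrence in the window: #4 on 1987-09-25 (3×15 = 45 days in).
1988-06-16 is 310 days after the start; 310 ÷ 15 = 20 remainder 10. Last occurrence in the window: #21 on 1988-06-06.
Occurrences #4 through #21: 18 in total.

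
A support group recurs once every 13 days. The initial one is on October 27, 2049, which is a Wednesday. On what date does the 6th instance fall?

December 31, 2049

The 6th occurrence is 5 intervals after the first: 5 × 13 = 65 days after October 27, 2049.
October has 31 days — 4 days to the end of October leaves 61.
November has 30 days (31 left).
31 days into December → December 31, 2049.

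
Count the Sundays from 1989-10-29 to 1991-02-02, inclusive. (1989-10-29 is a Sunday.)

66

1989-10-29 is a Sunday; the first Sunday on or after it is 1989-10-29.
From 1989-10-29 to 1991-02-02: 63 + 365 + 33 = 461 days (rest of 1989, 1990, to 1991-02-02 in 1991).
461 ÷ 7 = 65 full weeks with remainder 6, so 65 more Sundays after the first → 66.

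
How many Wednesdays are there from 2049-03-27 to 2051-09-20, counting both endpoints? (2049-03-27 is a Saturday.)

2049-03-27 is a Saturday; the first Wednesday on or after it is 2049-03-31 (4 days later).
From 2049-03-31 to 2051-09-20: 275 + 365 + 263 = 903 days (rest of 2049, 2050, to 2051-09-20 in 2051).
903 ÷ 7 = 129 full weeks with remainder 0, so 129 more Wednesdays after the first → 130.

130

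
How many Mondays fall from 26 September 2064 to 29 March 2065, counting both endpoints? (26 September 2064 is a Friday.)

26

26 September 2064 is a Friday; the first Monday on or after it is 29 September 2064 (3 days later).
From 29 September 2064 to 29 March 2065: 1 + 31 + 30 + 31 + 31 + 28 + 29 = 181 days (rest of September, October, November, December, January, February, March).
181 ÷ 7 = 25 full weeks with remainder 6, so 25 more Mondays after the first → 26.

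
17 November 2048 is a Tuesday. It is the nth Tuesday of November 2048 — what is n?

3rd

Day 17 falls in week ⌈17/7⌉ of the month.
Days 1–7 hold the 1st Tuesday, 8–14 the 2nd, 15–21 the 3rd, 22–28 the 4th, 29–31 the 5th.
17 is in the range for the 3rd.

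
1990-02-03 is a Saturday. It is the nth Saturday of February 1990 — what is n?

Day 3 falls in week ⌈3/7⌉ of the month.
Days 1–7 hold the 1st Saturday, 8–14 the 2nd, 15–21 the 3rd, 22–28 the 4th, 29–31 the 5th.
3 is in the range for the 1st.

1st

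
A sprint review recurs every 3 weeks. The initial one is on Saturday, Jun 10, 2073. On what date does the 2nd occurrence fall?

The 2nd occurrence is 1 interval after the first: 1 × 21 = 21 days after Jun 10, 2073.
Jun has 30 days — 20 days to the end of Jun leaves 1.
1 day into Jul → Jul 1, 2073.

Jul 1, 2073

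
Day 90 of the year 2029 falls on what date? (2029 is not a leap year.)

2029-03-31

January has 31 days (90 − 31 = 59 remain).
February has 28 days (59 − 28 = 31 remain).
31 into March → March 31.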